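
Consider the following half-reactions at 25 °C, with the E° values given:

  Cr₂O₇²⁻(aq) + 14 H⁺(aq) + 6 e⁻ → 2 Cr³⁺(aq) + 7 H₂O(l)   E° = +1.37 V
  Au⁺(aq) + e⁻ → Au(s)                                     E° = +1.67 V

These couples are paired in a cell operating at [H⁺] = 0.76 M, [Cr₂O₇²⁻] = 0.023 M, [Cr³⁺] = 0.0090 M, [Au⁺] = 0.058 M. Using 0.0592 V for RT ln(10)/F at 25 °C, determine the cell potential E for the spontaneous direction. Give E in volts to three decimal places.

+0.219 V

Au⁺/Au is the cathode (higher E°), Cr₂O₇²⁻/Cr³⁺ the anode: E°cell = +1.67 − (+1.37) = +0.30 V, n = 6.
Overall: 6 Au⁺(aq) + 2 Cr³⁺(aq) + 7 H₂O(l) → 6 Au(s) + Cr₂O₇²⁻(aq) + 14 H⁺(aq)
Q = [Cr₂O₇²⁻]·[H⁺]^14 / ([Au⁺]^6·[Cr³⁺]^2); log Q = 8.204.
E = E° − (0.0592/n) log Q = +0.30 − (0.0592/6)(8.204) = +0.219 V.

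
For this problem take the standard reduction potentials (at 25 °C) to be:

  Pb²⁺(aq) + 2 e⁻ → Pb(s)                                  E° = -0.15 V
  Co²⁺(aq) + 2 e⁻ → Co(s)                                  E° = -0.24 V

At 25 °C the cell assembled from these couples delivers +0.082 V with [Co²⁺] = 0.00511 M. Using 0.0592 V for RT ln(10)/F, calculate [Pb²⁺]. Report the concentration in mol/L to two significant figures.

0.0027 M

Pb²⁺/Pb is the cathode, Co²⁺/Co the anode: E°cell = +0.09 V, n = 2.
Overall reaction: Pb²⁺(aq) + Co(s) → Pb(s) + Co²⁺(aq); Q = [Co²⁺]^1/[Pb²⁺]^1.
From E = E° − (0.0592/n) log Q: log Q = (E° − E)·n/0.0592 = (+0.09 − (+0.082))·2/0.0592 = 0.2703.
So 1·log[Pb²⁺] = 1·log(0.00511) − log Q = -2.2916 − (0.2703) = -2.5619; [Pb²⁺] = 10^(-2.5619) ≈ 0.0027 M.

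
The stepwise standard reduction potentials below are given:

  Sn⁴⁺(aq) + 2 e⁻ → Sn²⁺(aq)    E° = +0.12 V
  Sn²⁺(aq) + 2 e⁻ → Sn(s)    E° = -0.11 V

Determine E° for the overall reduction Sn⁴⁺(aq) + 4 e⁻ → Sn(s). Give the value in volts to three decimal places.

+0.005 V

Since ΔG° = −nFE° is additive over sequential reductions, n₃E°₃ = n₁E°₁ + n₂E°₂.
E°₃ = (2×+0.12 + 2×-0.11) / 4 = (+0.020) / 4 = +0.005 V.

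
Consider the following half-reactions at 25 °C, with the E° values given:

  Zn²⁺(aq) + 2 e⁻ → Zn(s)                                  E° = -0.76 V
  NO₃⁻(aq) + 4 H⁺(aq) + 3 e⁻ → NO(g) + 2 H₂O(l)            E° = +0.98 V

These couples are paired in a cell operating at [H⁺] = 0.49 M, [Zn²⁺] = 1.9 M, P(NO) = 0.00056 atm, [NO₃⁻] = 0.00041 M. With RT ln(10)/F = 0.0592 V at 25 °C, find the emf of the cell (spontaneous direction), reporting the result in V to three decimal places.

+1.705 V

NO₃⁻/NO is the cathode (higher E°), Zn²⁺/Zn the anode: E°cell = +0.98 − (-0.76) = +1.74 V, n = 6.
Overall: 2 NO₃⁻(aq) + 8 H⁺(aq) + 3 Zn(s) → 2 NO(g) + 4 H₂O(l) + 3 Zn²⁺(aq)
Q = P(NO)^2·[Zn²⁺]^3 / ([NO₃⁻]^2·[H⁺]^8); log Q = 3.586.
E = E° − (0.0592/n) log Q = +1.74 − (0.0592/6)(3.586) = +1.705 V.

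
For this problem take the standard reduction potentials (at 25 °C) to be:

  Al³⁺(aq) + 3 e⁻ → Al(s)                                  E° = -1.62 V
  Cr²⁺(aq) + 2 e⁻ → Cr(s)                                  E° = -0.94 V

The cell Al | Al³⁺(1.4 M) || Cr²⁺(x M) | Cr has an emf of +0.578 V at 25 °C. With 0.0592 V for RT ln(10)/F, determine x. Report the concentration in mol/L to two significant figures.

Cr²⁺/Cr is the cathode, Al³⁺/Al the anode: E°cell = +0.68 V, n = 6.
Overall reaction: 3 Cr²⁺(aq) + 2 Al(s) → 3 Cr(s) + 2 Al³⁺(aq); Q = [Al³⁺]^2/[Cr²⁺]^3.
From E = E° − (0.0592/n) log Q: log Q = (E° − E)·n/0.0592 = (+0.68 − (+0.578))·6/0.0592 = 10.3378.
So 3·log[Cr²⁺] = 2·log(1.4) − log Q = 0.2923 − (10.3378) = -10.0455; log[Cr²⁺] = -10.0455 / 3 = -3.3485; [Cr²⁺] = 10^(-3.3485) ≈ 0.00045 M.

0.00045 M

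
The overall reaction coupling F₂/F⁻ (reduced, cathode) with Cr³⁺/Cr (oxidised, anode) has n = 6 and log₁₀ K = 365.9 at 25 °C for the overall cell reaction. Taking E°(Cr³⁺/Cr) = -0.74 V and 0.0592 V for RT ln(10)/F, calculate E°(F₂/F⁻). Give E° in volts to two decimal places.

E°cell = (0.0592/n)·log K = (0.0592/6)(365.9) = +3.610 V.
Since F₂/F⁻ is the cathode and Cr³⁺/Cr the anode, E°cell = E°(F₂/F⁻) − E°(Cr³⁺/Cr).
So E°(F₂/F⁻) = E°cell + E°(Cr³⁺/Cr) = +3.610 + (-0.74) = +2.87 V.

+2.87 V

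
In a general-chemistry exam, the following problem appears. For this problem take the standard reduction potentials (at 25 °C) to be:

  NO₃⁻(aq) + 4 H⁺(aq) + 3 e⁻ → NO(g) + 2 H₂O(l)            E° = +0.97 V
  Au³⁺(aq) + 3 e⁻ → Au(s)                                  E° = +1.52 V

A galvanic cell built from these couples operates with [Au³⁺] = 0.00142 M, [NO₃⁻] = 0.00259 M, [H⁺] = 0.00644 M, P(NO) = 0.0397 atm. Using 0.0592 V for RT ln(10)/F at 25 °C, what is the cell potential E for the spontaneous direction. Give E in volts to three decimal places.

Au³⁺/Au is the cathode (higher E°), NO₃⁻/NO the anode: E°cell = +1.52 − (+0.97) = +0.55 V, n = 3.
Overall: Au³⁺(aq) + NO(g) + 2 H₂O(l) → Au(s) + NO₃⁻(aq) + 4 H⁺(aq)
Q = [NO₃⁻]·[H⁺]^4 / ([Au³⁺]·P(NO)); log Q = -7.102.
E = E° − (0.0592/n) log Q = +0.55 − (0.0592/3)(-7.102) = +0.690 V.

+0.690 V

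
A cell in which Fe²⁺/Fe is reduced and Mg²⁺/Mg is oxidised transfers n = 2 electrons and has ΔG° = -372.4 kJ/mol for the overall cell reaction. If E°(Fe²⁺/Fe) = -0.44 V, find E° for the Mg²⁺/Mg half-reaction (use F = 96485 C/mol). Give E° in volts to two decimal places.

-2.37 V

E°cell = −ΔG°/(nF) = −(-372.4×10³)/((2)(96485)) = +1.930 V.
Since Fe²⁺/Fe is the cathode and Mg²⁺/Mg the anode, E°cell = E°(Fe²⁺/Fe) − E°(Mg²⁺/Mg).
So E°(Mg²⁺/Mg) = E°(Fe²⁺/Fe) − E°cell = (-0.44) − (+1.930) = -2.37 V.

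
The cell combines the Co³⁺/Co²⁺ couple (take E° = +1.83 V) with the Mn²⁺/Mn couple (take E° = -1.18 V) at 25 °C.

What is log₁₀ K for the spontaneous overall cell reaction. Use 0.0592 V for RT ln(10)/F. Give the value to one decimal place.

Cathode: Co³⁺/Co²⁺; anode: Mn²⁺/Mn. E°cell = +3.01 V, n = 2.
log K = nE°cell / 0.0592 = (2)(+3.01) / 0.0592 = 101.7.

101.7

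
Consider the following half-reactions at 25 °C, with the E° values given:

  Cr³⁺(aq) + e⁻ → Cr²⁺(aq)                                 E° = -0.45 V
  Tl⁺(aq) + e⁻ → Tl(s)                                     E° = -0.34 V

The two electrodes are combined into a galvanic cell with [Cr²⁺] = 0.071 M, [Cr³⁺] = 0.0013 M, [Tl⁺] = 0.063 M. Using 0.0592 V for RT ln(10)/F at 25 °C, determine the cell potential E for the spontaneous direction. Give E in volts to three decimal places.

+0.142 V

Tl⁺/Tl is the cathode (higher E°), Cr³⁺/Cr²⁺ the anode: E°cell = -0.34 − (-0.45) = +0.11 V, n = 1.
Overall: Tl⁺(aq) + Cr²⁺(aq) → Tl(s) + Cr³⁺(aq)
Q = [Cr³⁺] / ([Tl⁺]·[Cr²⁺]); log Q = -0.537.
E = E° − (0.0592/n) log Q = +0.11 − (0.0592/1)(-0.537) = +0.142 V.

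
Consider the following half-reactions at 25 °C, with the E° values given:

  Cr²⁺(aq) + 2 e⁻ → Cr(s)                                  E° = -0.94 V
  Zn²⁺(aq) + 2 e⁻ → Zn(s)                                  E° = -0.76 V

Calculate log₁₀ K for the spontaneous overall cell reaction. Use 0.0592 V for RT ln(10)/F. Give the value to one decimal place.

6.1

Cathode: Zn²⁺/Zn; anode: Cr²⁺/Cr. E°cell = +0.18 V, n = 2.
log K = nE°cell / 0.0592 = (2)(+0.18) / 0.0592 = 6.1.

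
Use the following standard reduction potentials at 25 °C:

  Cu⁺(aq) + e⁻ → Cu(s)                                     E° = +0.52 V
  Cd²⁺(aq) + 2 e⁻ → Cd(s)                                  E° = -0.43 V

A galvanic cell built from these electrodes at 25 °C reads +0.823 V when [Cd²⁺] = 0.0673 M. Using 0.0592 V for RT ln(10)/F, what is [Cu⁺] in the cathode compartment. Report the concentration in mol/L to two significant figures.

0.0019 M

Cu⁺/Cu is the cathode, Cd²⁺/Cd the anode: E°cell = +0.95 V, n = 2.
Overall reaction: 2 Cu⁺(aq) + Cd(s) → 2 Cu(s) + Cd²⁺(aq); Q = [Cd²⁺]^1/[Cu⁺]^2.
From E = E° − (0.0592/n) log Q: log Q = (E° − E)·n/0.0592 = (+0.95 − (+0.823))·2/0.0592 = 4.2905.
So 2·log[Cu⁺] = 1·log(0.0673) − log Q = -1.1720 − (4.2905) = -5.4625; log[Cu⁺] = -5.4625 / 2 = -2.7313; [Cu⁺] = 10^(-2.7313) ≈ 0.0019 M.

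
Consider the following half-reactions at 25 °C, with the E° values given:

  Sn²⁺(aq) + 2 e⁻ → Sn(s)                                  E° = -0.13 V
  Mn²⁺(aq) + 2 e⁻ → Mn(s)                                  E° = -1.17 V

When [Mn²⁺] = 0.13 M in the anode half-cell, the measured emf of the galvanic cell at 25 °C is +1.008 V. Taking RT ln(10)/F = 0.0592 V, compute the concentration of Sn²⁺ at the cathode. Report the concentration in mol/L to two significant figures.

Sn²⁺/Sn is the cathode, Mn²⁺/Mn the anode: E°cell = +1.04 V, n = 2.
Overall reaction: Sn²⁺(aq) + Mn(s) → Sn(s) + Mn²⁺(aq); Q = [Mn²⁺]^1/[Sn²⁺]^1.
From E = E° − (0.0592/n) log Q: log Q = (E° − E)·n/0.0592 = (+1.04 − (+1.008))·2/0.0592 = 1.0811.
So 1·log[Sn²⁺] = 1·log(0.13) − log Q = -0.8861 − (1.0811) = -1.9672; [Sn²⁺] = 10^(-1.9672) ≈ 0.011 M.

0.011 M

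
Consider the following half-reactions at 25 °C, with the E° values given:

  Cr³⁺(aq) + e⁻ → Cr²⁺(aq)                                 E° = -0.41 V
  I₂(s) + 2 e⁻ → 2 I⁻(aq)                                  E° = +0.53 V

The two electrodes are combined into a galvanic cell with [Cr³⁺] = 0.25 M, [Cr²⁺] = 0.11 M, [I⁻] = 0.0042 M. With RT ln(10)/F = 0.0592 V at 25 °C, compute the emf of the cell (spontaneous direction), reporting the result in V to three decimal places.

I₂/I⁻ is the cathode (higher E°), Cr³⁺/Cr²⁺ the anode: E°cell = +0.53 − (-0.41) = +0.94 V, n = 2.
Overall: I₂(s) + 2 Cr²⁺(aq) → 2 I⁻(aq) + 2 Cr³⁺(aq)
Q = [I⁻]^2·[Cr³⁺]^2 / ([Cr²⁺]^2); log Q = -4.040.
E = E° − (0.0592/n) log Q = +0.94 − (0.0592/2)(-4.040) = +1.060 V.

+1.060 V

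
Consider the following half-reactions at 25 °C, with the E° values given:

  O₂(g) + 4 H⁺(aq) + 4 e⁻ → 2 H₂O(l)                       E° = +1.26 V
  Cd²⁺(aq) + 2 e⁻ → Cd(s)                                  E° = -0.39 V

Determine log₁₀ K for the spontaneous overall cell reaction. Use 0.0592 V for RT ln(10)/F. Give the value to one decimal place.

Cathode: O₂/H₂O; anode: Cd²⁺/Cd. E°cell = +1.65 V, n = 4.
log K = nE°cell / 0.0592 = (4)(+1.65) / 0.0592 = 111.5.

111.5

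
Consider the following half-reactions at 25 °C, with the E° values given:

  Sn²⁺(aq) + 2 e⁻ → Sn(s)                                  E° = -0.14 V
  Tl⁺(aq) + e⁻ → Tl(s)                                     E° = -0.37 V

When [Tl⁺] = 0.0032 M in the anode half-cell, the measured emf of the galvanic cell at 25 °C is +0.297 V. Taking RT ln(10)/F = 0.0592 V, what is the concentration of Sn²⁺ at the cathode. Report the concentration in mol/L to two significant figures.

Sn²⁺/Sn is the cathode, Tl⁺/Tl the anode: E°cell = +0.23 V, n = 2.
Overall reaction: Sn²⁺(aq) + 2 Tl(s) → Sn(s) + 2 Tl⁺(aq); Q = [Tl⁺]^2/[Sn²⁺]^1.
From E = E° − (0.0592/n) log Q: log Q = (E° − E)·n/0.0592 = (+0.23 − (+0.297))·2/0.0592 = -2.2635.
So 1·log[Sn²⁺] = 2·log(0.0032) − log Q = -4.9897 − (-2.2635) = -2.7262; [Sn²⁺] = 10^(-2.7262) ≈ 0.0019 M.

0.0019 M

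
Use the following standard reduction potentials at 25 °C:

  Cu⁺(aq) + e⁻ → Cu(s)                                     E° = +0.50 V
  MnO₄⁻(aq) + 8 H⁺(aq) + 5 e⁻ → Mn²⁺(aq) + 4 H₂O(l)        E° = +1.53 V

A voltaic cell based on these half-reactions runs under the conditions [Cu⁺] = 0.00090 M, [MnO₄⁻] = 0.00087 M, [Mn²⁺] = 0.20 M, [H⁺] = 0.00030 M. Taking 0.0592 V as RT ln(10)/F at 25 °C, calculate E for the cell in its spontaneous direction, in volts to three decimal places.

+0.849 V

MnO₄⁻/Mn²⁺ is the cathode (higher E°), Cu⁺/Cu the anode: E°cell = +1.53 − (+0.50) = +1.03 V, n = 5.
Overall: MnO₄⁻(aq) + 8 H⁺(aq) + 5 Cu(s) → Mn²⁺(aq) + 4 H₂O(l) + 5 Cu⁺(aq)
Q = [Mn²⁺]·[Cu⁺]^5 / ([MnO₄⁻]·[H⁺]^8); log Q = 15.316.
E = E° − (0.0592/n) log Q = +1.03 − (0.0592/5)(15.316) = +0.849 V.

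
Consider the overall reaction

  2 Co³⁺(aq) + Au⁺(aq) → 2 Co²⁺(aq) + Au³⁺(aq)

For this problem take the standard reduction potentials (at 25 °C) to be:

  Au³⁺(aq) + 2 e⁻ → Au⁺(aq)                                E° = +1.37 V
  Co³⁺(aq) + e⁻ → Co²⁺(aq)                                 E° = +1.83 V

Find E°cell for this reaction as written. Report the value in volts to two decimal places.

+0.46 V

The Co³⁺/Co²⁺ couple has the higher reduction potential, so it is the cathode; Au³⁺/Au⁺ is oxidised at the anode.
E°cell = E°(cathode) − E°(anode) = (+1.83) − (+1.37) = +0.46 V.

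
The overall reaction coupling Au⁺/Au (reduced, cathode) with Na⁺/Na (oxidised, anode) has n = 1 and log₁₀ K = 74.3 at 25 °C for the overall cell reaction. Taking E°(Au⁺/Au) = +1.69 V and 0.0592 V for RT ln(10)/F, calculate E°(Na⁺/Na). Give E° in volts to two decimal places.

-2.71 V

E°cell = (0.0592/n)·log K = (0.0592/1)(74.3) = +4.399 V.
Since Au⁺/Au is the cathode and Na⁺/Na the anode, E°cell = E°(Au⁺/Au) − E°(Na⁺/Na).
So E°(Na⁺/Na) = E°(Au⁺/Au) − E°cell = (+1.69) − (+4.399) = -2.71 V.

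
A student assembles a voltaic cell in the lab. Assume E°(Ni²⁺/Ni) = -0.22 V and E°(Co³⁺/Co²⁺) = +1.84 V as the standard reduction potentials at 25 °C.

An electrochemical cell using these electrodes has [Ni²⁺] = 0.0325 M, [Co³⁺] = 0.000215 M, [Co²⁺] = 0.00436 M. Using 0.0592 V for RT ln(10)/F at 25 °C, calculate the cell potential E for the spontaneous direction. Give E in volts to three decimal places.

+2.027 V

Co³⁺/Co²⁺ is the cathode (higher E°), Ni²⁺/Ni the anode: E°cell = +1.84 − (-0.22) = +2.06 V, n = 2.
Overall: 2 Co³⁺(aq) + Ni(s) → 2 Co²⁺(aq) + Ni²⁺(aq)
Q = [Co²⁺]^2·[Ni²⁺] / ([Co³⁺]^2); log Q = 1.126.
E = E° − (0.0592/n) log Q = +2.06 − (0.0592/2)(1.126) = +2.027 V.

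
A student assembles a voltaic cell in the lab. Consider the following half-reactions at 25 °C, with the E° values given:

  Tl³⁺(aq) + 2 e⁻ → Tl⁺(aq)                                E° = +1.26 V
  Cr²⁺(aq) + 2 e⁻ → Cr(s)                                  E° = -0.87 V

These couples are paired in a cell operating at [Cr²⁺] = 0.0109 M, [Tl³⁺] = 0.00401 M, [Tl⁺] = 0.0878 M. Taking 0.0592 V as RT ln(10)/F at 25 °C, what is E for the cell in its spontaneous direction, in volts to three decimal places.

+2.148 V

Tl³⁺/Tl⁺ is the cathode (higher E°), Cr²⁺/Cr the anode: E°cell = +1.26 − (-0.87) = +2.13 V, n = 2.
Overall: Tl³⁺(aq) + Cr(s) → Tl⁺(aq) + Cr²⁺(aq)
Q = [Tl⁺]·[Cr²⁺] / ([Tl³⁺]); log Q = -0.622.
E = E° − (0.0592/n) log Q = +2.13 − (0.0592/2)(-0.622) = +2.148 V.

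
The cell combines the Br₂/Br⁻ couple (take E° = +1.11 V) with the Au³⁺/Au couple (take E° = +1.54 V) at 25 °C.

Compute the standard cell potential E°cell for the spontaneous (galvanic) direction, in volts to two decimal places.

+0.43 V

The Au³⁺/Au couple has the higher reduction potential, so it is the cathode; Br₂/Br⁻ is oxidised at the anode.
E°cell = E°(cathode) − E°(anode) = (+1.54) − (+1.11) = +0.43 V.
Since E°cell > 0, the reaction is spontaneous under standard conditions.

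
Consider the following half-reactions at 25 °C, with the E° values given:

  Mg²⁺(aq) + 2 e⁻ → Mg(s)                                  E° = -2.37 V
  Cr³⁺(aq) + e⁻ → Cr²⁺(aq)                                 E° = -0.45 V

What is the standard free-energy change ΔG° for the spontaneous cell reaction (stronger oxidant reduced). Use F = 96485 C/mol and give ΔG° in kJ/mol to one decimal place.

Cr³⁺/Cr²⁺ (E° = -0.45 V) is the cathode; Mg²⁺/Mg (E° = -2.37 V) is the anode, so E°cell = +1.92 V.
Balancing electrons gives n = 2 (lcm of 1 and 2).
ΔG° = −nFE° = −(2)(96485)(+1.92) = -370,502 J = -370.5 kJ/mol.

-370.5 kJ/mol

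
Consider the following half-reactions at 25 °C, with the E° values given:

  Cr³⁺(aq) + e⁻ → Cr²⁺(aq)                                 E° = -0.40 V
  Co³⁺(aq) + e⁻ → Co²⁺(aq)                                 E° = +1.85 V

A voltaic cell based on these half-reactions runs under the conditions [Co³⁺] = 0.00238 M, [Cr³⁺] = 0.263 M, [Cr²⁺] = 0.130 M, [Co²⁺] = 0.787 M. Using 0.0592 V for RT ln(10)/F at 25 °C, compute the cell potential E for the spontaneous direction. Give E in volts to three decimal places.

Co³⁺/Co²⁺ is the cathode (higher E°), Cr³⁺/Cr²⁺ the anode: E°cell = +1.85 − (-0.40) = +2.25 V, n = 1.
Overall: Co³⁺(aq) + Cr²⁺(aq) → Co²⁺(aq) + Cr³⁺(aq)
Q = [Co²⁺]·[Cr³⁺] / ([Co³⁺]·[Cr²⁺]); log Q = 2.825.
E = E° − (0.0592/n) log Q = +2.25 − (0.0592/1)(2.825) = +2.083 V.

+2.083 V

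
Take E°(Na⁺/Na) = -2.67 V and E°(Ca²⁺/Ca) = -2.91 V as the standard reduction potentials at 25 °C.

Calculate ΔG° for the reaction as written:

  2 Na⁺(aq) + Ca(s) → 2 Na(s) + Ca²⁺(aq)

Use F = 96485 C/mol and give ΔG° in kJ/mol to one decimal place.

-46.3 kJ/mol

As written, Na⁺/Na is reduced (cathode) and Ca²⁺/Ca is oxidised (anode), so E°cell = (-2.67) − (-2.91) = +0.24 V.
Balancing electrons gives n = 2.
ΔG° = −nFE° = −(2)(96485)(+0.24) = -46,313 J = -46.3 kJ/mol.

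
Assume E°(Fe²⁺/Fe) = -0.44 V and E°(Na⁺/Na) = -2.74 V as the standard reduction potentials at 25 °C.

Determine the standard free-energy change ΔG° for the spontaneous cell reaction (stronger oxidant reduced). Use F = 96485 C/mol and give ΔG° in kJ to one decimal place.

-443.8 kJ

Fe²⁺/Fe (E° = -0.44 V) is the cathode; Na⁺/Na (E° = -2.74 V) is the anode, so E°cell = +2.30 V.
Balancing electrons gives n = 2 (lcm of 2 and 1).
ΔG° = −nFE° = −(2)(96485)(+2.30) = -443,831 J = -443.8 kJ.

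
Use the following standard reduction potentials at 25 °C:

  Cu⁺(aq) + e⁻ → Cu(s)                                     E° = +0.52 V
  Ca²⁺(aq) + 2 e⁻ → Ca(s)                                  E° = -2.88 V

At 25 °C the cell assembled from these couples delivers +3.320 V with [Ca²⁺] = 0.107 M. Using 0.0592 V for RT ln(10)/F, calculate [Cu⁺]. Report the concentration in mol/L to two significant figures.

Cu⁺/Cu is the cathode, Ca²⁺/Ca the anode: E°cell = +3.40 V, n = 2.
Overall reaction: 2 Cu⁺(aq) + Ca(s) → 2 Cu(s) + Ca²⁺(aq); Q = [Ca²⁺]^1/[Cu⁺]^2.
From E = E° − (0.0592/n) log Q: log Q = (E° − E)·n/0.0592 = (+3.40 − (+3.320))·2/0.0592 = 2.7027.
So 2·log[Cu⁺] = 1·log(0.107) − log Q = -0.9706 − (2.7027) = -3.6733; log[Cu⁺] = -3.6733 / 2 = -1.8366; [Cu⁺] = 10^(-1.8366) ≈ 0.015 M.

0.015 M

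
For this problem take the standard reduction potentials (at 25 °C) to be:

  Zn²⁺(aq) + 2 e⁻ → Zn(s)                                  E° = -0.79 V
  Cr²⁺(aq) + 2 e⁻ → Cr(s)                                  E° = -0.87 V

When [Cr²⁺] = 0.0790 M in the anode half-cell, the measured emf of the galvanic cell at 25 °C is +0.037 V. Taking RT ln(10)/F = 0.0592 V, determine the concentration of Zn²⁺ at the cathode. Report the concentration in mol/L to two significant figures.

0.0028 M

Zn²⁺/Zn is the cathode, Cr²⁺/Cr the anode: E°cell = +0.08 V, n = 2.
Overall reaction: Zn²⁺(aq) + Cr(s) → Zn(s) + Cr²⁺(aq); Q = [Cr²⁺]^1/[Zn²⁺]^1.
From E = E° − (0.0592/n) log Q: log Q = (E° − E)·n/0.0592 = (+0.08 − (+0.037))·2/0.0592 = 1.4527.
So 1·log[Zn²⁺] = 1·log(0.079) − log Q = -1.1024 − (1.4527) = -2.5551; [Zn²⁺] = 10^(-2.5551) ≈ 0.0028 M.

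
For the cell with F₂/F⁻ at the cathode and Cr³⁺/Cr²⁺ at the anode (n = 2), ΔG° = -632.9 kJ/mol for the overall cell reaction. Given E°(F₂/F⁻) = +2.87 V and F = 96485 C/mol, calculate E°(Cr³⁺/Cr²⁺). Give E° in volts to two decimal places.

E°cell = −ΔG°/(nF) = −(-632.9×10³)/((2)(96485)) = +3.280 V.
Since F₂/F⁻ is the cathode and Cr³⁺/Cr²⁺ the anode, E°cell = E°(F₂/F⁻) − E°(Cr³⁺/Cr²⁺).
So E°(Cr³⁺/Cr²⁺) = E°(F₂/F⁻) − E°cell = (+2.87) − (+3.280) = -0.41 V.

-0.41 V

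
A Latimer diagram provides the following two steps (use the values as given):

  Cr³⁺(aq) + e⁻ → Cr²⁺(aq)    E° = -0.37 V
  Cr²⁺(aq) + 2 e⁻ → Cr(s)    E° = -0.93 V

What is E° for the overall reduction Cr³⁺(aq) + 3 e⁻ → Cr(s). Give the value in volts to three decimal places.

-0.743 V

Since ΔG° = −nFE° is additive over sequential reductions, n₃E°₃ = n₁E°₁ + n₂E°₂.
E°₃ = (1×-0.37 + 2×-0.93) / 3 = (-2.230) / 3 = -0.743 V.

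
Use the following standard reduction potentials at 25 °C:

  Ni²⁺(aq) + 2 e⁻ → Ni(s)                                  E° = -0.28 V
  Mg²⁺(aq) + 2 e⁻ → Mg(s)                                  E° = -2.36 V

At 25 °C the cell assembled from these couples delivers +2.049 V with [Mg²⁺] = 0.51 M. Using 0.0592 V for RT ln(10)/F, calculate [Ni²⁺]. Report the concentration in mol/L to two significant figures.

Ni²⁺/Ni is the cathode, Mg²⁺/Mg the anode: E°cell = +2.08 V, n = 2.
Overall reaction: Ni²⁺(aq) + Mg(s) → Ni(s) + Mg²⁺(aq); Q = [Mg²⁺]^1/[Ni²⁺]^1.
From E = E° − (0.0592/n) log Q: log Q = (E° − E)·n/0.0592 = (+2.08 − (+2.049))·2/0.0592 = 1.0473.
So 1·log[Ni²⁺] = 1·log(0.51) − log Q = -0.2924 − (1.0473) = -1.3397; [Ni²⁺] = 10^(-1.3397) ≈ 0.046 M.

0.046 M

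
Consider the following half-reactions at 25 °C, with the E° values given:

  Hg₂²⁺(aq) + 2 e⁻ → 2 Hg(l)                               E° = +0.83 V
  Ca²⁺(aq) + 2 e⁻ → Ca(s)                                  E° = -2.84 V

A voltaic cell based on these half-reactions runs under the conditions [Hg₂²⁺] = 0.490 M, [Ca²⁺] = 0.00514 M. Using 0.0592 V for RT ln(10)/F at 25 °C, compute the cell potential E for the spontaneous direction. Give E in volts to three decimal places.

Hg₂²⁺/Hg is the cathode (higher E°), Ca²⁺/Ca the anode: E°cell = +0.83 − (-2.84) = +3.67 V, n = 2.
Overall: Hg₂²⁺(aq) + Ca(s) → 2 Hg(l) + Ca²⁺(aq)
Q = [Ca²⁺] / ([Hg₂²⁺]); log Q = -1.979.
E = E° − (0.0592/n) log Q = +3.67 − (0.0592/2)(-1.979) = +3.729 V.

+3.729 V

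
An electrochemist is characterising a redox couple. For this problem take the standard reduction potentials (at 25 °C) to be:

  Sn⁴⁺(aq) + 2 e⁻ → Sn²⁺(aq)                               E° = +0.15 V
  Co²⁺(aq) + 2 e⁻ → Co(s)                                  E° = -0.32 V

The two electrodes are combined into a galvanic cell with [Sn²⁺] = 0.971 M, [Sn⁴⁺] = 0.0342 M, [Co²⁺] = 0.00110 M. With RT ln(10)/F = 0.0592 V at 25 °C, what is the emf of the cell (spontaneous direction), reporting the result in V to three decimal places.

Sn⁴⁺/Sn²⁺ is the cathode (higher E°), Co²⁺/Co the anode: E°cell = +0.15 − (-0.32) = +0.47 V, n = 2.
Overall: Sn⁴⁺(aq) + Co(s) → Sn²⁺(aq) + Co²⁺(aq)
Q = [Sn²⁺]·[Co²⁺] / ([Sn⁴⁺]); log Q = -1.505.
E = E° − (0.0592/n) log Q = +0.47 − (0.0592/2)(-1.505) = +0.515 V.

+0.515 V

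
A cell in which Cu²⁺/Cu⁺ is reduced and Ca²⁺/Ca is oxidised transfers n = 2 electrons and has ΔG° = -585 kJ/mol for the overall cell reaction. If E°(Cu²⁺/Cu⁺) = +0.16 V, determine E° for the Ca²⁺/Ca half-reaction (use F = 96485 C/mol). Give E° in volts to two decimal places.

-2.87 V

E°cell = −ΔG°/(nF) = −(-585×10³)/((2)(96485)) = +3.032 V.
Since Cu²⁺/Cu⁺ is the cathode and Ca²⁺/Ca the anode, E°cell = E°(Cu²⁺/Cu⁺) − E°(Ca²⁺/Ca).
So E°(Ca²⁺/Ca) = E°(Cu²⁺/Cu⁺) − E°cell = (+0.16) − (+3.032) = -2.87 V.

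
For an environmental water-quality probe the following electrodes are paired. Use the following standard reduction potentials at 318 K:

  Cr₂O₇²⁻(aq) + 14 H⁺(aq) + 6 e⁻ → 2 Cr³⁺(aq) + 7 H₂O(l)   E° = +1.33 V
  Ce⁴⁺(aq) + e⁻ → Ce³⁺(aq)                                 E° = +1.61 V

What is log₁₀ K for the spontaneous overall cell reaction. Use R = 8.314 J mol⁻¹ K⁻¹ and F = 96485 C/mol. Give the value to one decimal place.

Cathode: Ce⁴⁺/Ce³⁺; anode: Cr₂O₇²⁻/Cr³⁺. E°cell = (+1.61) − (+1.33) = +0.28 V, with n = 6.
ΔG° = −nFE° = −RT ln K, so ln K = nFE°/(RT) = (6)(96485)(+0.28) / ((8.314)(318)) = 61.310.
log₁₀ K = 61.310 / ln 10 = 26.6.

26.6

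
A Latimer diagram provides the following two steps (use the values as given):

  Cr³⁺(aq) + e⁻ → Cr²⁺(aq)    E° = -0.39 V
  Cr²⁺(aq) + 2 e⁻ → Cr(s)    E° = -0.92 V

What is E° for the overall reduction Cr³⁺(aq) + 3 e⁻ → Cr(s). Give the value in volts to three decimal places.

-0.743 V

Standard free energies of sequential steps add: ΔG°₃ = ΔG°₁ + ΔG°₂, so n₃E°₃ = n₁E°₁ + n₂E°₂.
E°₃ = (1×-0.39 + 2×-0.92) / 3 = (-2.230) / 3 = -0.743 V.
E° values themselves are not directly additive — weighting by electron count is essential.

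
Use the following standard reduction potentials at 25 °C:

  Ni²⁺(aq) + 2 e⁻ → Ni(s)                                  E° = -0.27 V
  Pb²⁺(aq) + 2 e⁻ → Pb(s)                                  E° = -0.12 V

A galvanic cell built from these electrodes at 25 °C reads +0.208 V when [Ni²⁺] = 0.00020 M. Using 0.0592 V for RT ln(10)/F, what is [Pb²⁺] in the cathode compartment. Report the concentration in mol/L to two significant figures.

Pb²⁺/Pb is the cathode, Ni²⁺/Ni the anode: E°cell = +0.15 V, n = 2.
Overall reaction: Pb²⁺(aq) + Ni(s) → Pb(s) + Ni²⁺(aq); Q = [Ni²⁺]^1/[Pb²⁺]^1.
From E = E° − (0.0592/n) log Q: log Q = (E° − E)·n/0.0592 = (+0.15 − (+0.208))·2/0.0592 = -1.9595.
So 1·log[Pb²⁺] = 1·log(0.0002) − log Q = -3.6990 − (-1.9595) = -1.7395; [Pb²⁺] = 10^(-1.7395) ≈ 0.018 M.

0.018 M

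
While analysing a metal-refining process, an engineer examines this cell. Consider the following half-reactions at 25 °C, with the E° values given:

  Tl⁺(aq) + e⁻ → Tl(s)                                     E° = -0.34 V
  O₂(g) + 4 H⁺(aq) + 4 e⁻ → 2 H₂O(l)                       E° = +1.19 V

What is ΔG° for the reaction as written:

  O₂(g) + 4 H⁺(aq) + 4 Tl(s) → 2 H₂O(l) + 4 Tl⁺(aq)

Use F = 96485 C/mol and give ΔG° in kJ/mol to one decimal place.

As written, O₂/H₂O is reduced (cathode) and Tl⁺/Tl is oxidised (anode), so E°cell = (+1.19) − (-0.34) = +1.53 V.
Balancing electrons gives n = 4.
ΔG° = −nFE° = −(4)(96485)(+1.53) = -590,488 J = -590.5 kJ/mol.

-590.5 kJ/mol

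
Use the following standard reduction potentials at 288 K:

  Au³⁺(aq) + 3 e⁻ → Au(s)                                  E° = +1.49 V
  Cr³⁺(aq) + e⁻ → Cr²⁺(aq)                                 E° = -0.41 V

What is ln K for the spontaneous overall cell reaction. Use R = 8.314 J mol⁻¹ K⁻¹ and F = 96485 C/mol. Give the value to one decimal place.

Cathode: Au³⁺/Au; anode: Cr³⁺/Cr²⁺. E°cell = (+1.49) − (-0.41) = +1.90 V, with n = 3.
ΔG° = −nFE° = −RT ln K, so ln K = nFE°/(RT) = (3)(96485)(+1.90) / ((8.314)(288)) = 229.685.

229.7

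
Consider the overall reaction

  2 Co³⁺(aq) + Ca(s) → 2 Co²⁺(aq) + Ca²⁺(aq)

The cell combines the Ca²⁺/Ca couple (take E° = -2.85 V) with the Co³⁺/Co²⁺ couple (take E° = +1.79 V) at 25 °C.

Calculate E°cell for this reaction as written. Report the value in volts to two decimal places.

+4.64 V

The Co³⁺/Co²⁺ couple has the higher reduction potential, so it is the cathode; Ca²⁺/Ca is oxidised at the anode.
E°cell = E°(cathode) − E°(anode) = (+1.79) − (-2.85) = +4.64 V.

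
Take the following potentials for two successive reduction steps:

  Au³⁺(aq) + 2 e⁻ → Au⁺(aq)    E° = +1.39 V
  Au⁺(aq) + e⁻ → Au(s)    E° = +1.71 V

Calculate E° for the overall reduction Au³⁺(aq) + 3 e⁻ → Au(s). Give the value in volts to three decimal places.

+1.497 V

Since ΔG° = −nFE° is additive over sequential reductions, n₃E°₃ = n₁E°₁ + n₂E°₂.
E°₃ = (2×+1.39 + 1×+1.71) / 3 = (+4.490) / 3 = +1.497 V.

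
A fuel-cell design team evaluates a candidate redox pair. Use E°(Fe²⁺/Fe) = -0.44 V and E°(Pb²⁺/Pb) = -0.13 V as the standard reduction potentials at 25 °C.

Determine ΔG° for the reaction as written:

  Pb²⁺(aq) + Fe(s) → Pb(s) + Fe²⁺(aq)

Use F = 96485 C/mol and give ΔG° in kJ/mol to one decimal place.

-59.8 kJ/mol

As written, Pb²⁺/Pb is reduced (cathode) and Fe²⁺/Fe is oxidised (anode), so E°cell = (-0.13) − (-0.44) = +0.31 V.
Balancing electrons gives n = 2.
ΔG° = −nFE° = −(2)(96485)(+0.31) = -59,821 J = -59.8 kJ/mol.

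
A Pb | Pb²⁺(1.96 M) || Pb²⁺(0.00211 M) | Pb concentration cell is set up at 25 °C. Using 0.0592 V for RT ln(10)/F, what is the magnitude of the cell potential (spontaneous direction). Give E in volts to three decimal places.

+0.088 V

For a concentration cell E°cell = 0. The 1.96 M side is the cathode (reduction is favoured where [Pb²⁺] is higher).
With n = 2, E = −(0.0592/2) log([Pb²⁺]ₐₙ/[Pb²⁺]꜀ₐₜ) = −(0.0592/2) log(0.00211/1.96) = −(0.0592/2)(-2.968) = +0.088 V.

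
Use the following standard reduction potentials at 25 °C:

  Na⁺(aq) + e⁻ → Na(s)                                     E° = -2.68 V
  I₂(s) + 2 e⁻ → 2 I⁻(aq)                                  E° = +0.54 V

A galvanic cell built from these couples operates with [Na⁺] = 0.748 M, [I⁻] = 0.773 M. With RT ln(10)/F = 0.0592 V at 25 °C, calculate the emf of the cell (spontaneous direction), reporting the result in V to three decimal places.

+3.234 V

I₂/I⁻ is the cathode (higher E°), Na⁺/Na the anode: E°cell = +0.54 − (-2.68) = +3.22 V, n = 2.
Overall: I₂(s) + 2 Na(s) → 2 I⁻(aq) + 2 Na⁺(aq)
Q = [I⁻]^2·[Na⁺]^2; log Q = -0.476.
E = E° − (0.0592/n) log Q = +3.22 − (0.0592/2)(-0.476) = +3.234 V.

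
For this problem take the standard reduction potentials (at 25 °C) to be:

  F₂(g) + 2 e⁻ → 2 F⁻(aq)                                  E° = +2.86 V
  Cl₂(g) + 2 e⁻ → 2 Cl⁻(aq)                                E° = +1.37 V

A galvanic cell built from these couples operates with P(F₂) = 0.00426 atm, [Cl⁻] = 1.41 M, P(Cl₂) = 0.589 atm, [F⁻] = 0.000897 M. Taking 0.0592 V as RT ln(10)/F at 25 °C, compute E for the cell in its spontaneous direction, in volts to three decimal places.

+1.616 V

F₂/F⁻ is the cathode (higher E°), Cl₂/Cl⁻ the anode: E°cell = +2.86 − (+1.37) = +1.49 V, n = 2.
Overall: F₂(g) + 2 Cl⁻(aq) → 2 F⁻(aq) + Cl₂(g)
Q = [F⁻]^2·P(Cl₂) / (P(F₂)·[Cl⁻]^2); log Q = -4.252.
E = E° − (0.0592/n) log Q = +1.49 − (0.0592/2)(-4.252) = +1.616 V.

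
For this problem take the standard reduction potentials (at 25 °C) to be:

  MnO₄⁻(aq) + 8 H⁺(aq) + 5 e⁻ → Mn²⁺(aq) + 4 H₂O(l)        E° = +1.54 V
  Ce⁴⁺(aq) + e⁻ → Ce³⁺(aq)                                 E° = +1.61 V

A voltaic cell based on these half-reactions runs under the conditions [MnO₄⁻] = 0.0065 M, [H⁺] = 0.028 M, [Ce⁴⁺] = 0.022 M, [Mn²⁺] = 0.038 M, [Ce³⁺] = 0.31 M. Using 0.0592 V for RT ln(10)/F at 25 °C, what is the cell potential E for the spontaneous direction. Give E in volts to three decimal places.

Ce⁴⁺/Ce³⁺ is the cathode (higher E°), MnO₄⁻/Mn²⁺ the anode: E°cell = +1.61 − (+1.54) = +0.07 V, n = 5.
Overall: 5 Ce⁴⁺(aq) + Mn²⁺(aq) + 4 H₂O(l) → 5 Ce³⁺(aq) + MnO₄⁻(aq) + 8 H⁺(aq)
Q = [Ce³⁺]^5·[MnO₄⁻]·[H⁺]^8 / ([Ce⁴⁺]^5·[Mn²⁺]); log Q = -7.445.
E = E° − (0.0592/n) log Q = +0.07 − (0.0592/5)(-7.445) = +0.158 V.

+0.158 V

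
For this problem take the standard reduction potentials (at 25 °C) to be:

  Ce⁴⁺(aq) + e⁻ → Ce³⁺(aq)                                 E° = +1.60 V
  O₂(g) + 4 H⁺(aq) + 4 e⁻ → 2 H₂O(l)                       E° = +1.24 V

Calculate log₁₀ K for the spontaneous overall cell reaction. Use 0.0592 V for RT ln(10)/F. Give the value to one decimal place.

24.3

Cathode: Ce⁴⁺/Ce³⁺; anode: O₂/H₂O. E°cell = +0.36 V, n = 4.
log K = nE°cell / 0.0592 = (4)(+0.36) / 0.0592 = 24.3.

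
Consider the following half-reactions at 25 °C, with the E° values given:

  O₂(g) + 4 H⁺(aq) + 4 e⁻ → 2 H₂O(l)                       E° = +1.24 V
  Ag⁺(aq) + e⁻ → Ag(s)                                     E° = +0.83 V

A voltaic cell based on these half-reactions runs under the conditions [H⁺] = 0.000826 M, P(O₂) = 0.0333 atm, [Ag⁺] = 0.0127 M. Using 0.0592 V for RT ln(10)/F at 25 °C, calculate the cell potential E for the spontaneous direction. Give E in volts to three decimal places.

O₂/H₂O is the cathode (higher E°), Ag⁺/Ag the anode: E°cell = +1.24 − (+0.83) = +0.41 V, n = 4.
Overall: O₂(g) + 4 H⁺(aq) + 4 Ag(s) → 2 H₂O(l) + 4 Ag⁺(aq)
Q = [Ag⁺]^4 / (P(O₂)·[H⁺]^4); log Q = 6.225.
E = E° − (0.0592/n) log Q = +0.41 − (0.0592/4)(6.225) = +0.318 V.

+0.318 V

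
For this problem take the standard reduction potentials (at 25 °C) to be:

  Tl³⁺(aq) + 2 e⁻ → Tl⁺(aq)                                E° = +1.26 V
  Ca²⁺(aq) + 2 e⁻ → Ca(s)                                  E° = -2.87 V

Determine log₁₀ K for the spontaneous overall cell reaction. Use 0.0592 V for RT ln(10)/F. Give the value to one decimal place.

Cathode: Tl³⁺/Tl⁺; anode: Ca²⁺/Ca. E°cell = +4.13 V, n = 2.
log K = nE°cell / 0.0592 = (2)(+4.13) / 0.0592 = 139.5.

139.5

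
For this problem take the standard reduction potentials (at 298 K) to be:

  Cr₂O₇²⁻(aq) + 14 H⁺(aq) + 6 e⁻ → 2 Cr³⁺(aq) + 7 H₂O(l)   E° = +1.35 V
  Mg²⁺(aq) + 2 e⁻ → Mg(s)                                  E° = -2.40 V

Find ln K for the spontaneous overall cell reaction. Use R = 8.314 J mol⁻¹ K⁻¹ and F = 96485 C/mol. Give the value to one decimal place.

Cathode: Cr₂O₇²⁻/Cr³⁺; anode: Mg²⁺/Mg. E°cell = (+1.35) − (-2.40) = +3.75 V, with n = 6.
ΔG° = −nFE° = −RT ln K, so ln K = nFE°/(RT) = (6)(96485)(+3.75) / ((8.314)(298)) = 876.226.

876.2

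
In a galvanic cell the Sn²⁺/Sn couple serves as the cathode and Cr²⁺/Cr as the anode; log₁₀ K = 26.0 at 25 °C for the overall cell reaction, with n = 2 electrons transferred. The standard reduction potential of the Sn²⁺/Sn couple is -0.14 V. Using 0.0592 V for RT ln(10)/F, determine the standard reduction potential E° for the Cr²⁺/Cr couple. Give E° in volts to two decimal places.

-0.91 V

E°cell = (0.0592/n)·log K = (0.0592/2)(26.0) = +0.770 V.
Since Sn²⁺/Sn is the cathode and Cr²⁺/Cr the anode, E°cell = E°(Sn²⁺/Sn) − E°(Cr²⁺/Cr).
So E°(Cr²⁺/Cr) = E°(Sn²⁺/Sn) − E°cell = (-0.14) − (+0.770) = -0.91 V.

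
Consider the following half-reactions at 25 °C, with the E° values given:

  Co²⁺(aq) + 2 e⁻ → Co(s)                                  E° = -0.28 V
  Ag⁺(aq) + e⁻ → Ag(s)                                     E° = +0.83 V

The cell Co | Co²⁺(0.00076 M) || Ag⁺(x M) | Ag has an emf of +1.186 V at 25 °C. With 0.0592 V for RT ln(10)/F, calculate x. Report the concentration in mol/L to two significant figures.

0.53 M

Ag⁺/Ag is the cathode, Co²⁺/Co the anode: E°cell = +1.11 V, n = 2.
Overall reaction: 2 Ag⁺(aq) + Co(s) → 2 Ag(s) + Co²⁺(aq); Q = [Co²⁺]^1/[Ag⁺]^2.
From E = E° − (0.0592/n) log Q: log Q = (E° − E)·n/0.0592 = (+1.11 − (+1.186))·2/0.0592 = -2.5676.
So 2·log[Ag⁺] = 1·log(0.00076) − log Q = -3.1192 − (-2.5676) = -0.5516; log[Ag⁺] = -0.5516 / 2 = -0.2758; [Ag⁺] = 10^(-0.2758) ≈ 0.53 M.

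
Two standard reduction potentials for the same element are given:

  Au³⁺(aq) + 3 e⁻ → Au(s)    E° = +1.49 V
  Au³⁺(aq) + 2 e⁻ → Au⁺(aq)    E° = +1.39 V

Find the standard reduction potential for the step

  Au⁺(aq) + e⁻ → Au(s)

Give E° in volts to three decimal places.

+1.690 V

Sequential free energies add, so n₃E°₃ = n₁E°₁ + n₂E°₂.
With n₃ = 3, and the known step contributing 2×(+1.39) V, the unknown satisfies 1·E° = 3×(+1.49) − 2×(+1.39) = +1.690.
E° = +1.690 / 1 = +1.690 V.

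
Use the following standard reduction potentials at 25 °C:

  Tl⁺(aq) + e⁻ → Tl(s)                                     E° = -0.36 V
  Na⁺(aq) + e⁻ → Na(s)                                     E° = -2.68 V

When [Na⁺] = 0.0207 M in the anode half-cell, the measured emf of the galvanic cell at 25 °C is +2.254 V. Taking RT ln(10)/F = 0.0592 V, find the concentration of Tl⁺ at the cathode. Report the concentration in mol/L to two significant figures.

0.0016 M

Tl⁺/Tl is the cathode, Na⁺/Na the anode: E°cell = +2.32 V, n = 1.
Overall reaction: Tl⁺(aq) + Na(s) → Tl(s) + Na⁺(aq); Q = [Na⁺]^1/[Tl⁺]^1.
From E = E° − (0.0592/n) log Q: log Q = (E° − E)·n/0.0592 = (+2.32 − (+2.254))·1/0.0592 = 1.1149.
So 1·log[Tl⁺] = 1·log(0.0207) − log Q = -1.6840 − (1.1149) = -2.7989; [Tl⁺] = 10^(-2.7989) ≈ 0.0016 M.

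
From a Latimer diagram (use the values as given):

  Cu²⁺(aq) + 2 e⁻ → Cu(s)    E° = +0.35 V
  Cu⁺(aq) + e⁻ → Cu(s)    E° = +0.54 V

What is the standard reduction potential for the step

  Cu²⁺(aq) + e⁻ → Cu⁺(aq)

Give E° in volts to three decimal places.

Sequential free energies add, so n₃E°₃ = n₁E°₁ + n₂E°₂.
With n₃ = 2, and the known step contributing 1×(+0.54) V, the unknown satisfies 1·E° = 2×(+0.35) − 1×(+0.54) = +0.160.
E° = +0.160 / 1 = +0.160 V.

+0.160 V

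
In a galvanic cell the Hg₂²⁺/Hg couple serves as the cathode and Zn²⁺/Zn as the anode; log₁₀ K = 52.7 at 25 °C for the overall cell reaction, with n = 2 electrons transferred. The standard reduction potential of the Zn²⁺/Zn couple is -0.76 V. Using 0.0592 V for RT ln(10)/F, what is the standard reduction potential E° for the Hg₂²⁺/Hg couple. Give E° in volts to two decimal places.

E°cell = (0.0592/n)·log K = (0.0592/2)(52.7) = +1.560 V.
Since Hg₂²⁺/Hg is the cathode and Zn²⁺/Zn the anode, E°cell = E°(Hg₂²⁺/Hg) − E°(Zn²⁺/Zn).
So E°(Hg₂²⁺/Hg) = E°cell + E°(Zn²⁺/Zn) = +1.560 + (-0.76) = +0.80 V.

+0.80 V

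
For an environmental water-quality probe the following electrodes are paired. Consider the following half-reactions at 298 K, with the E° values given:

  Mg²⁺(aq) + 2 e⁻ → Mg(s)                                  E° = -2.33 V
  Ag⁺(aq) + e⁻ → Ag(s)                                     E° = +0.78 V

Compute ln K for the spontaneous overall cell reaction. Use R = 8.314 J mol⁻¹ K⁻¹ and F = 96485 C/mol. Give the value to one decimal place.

Cathode: Ag⁺/Ag; anode: Mg²⁺/Mg. E°cell = (+0.78) − (-2.33) = +3.11 V, with n = 2.
ΔG° = −nFE° = −RT ln K, so ln K = nFE°/(RT) = (2)(96485)(+3.11) / ((8.314)(298)) = 242.228.

242.2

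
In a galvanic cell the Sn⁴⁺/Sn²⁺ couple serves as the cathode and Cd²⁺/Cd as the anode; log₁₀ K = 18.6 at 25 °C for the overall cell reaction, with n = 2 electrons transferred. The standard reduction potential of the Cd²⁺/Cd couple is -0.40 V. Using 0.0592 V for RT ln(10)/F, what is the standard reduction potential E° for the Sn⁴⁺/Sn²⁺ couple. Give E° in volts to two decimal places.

+0.15 V

E°cell = (0.0592/n)·log K = (0.0592/2)(18.6) = +0.551 V.
Since Sn⁴⁺/Sn²⁺ is the cathode and Cd²⁺/Cd the anode, E°cell = E°(Sn⁴⁺/Sn²⁺) − E°(Cd²⁺/Cd).
So E°(Sn⁴⁺/Sn²⁺) = E°cell + E°(Cd²⁺/Cd) = +0.551 + (-0.40) = +0.15 V.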